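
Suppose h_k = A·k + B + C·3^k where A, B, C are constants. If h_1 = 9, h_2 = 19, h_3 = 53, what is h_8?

13111

Plug in k = 1, 2, 3: A + B + 3C = 9; 2A + B + 9C = 19; 3A + B + 27C = 53.
Subtracting the first from the second: A + 6C = 10.
Subtracting the second from the third: A + 18C = 34.
Solving: C = 2, A = -2, then B = 5.
Therefore h_8 = -16 + 5 + 2·6561 = 13111.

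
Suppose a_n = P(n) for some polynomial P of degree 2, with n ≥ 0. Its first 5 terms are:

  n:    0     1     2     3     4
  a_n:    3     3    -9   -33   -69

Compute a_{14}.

-1089

1st diffs: 0, -12, -24, -36.
2nd diffs: -12, -12, -12 (constant).
Newton forward-difference form: a_n = 3 + (-12)·C(n,2).
At n = 14: n = 14, so a_{14} = 3 - 1092 = -1089.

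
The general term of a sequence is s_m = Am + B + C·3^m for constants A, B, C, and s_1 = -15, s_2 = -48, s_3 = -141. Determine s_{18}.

At m = 1, 2, 3: A + B + 3C = -15; 2A + B + 9C = -48; 3A + B + 27C = -141.
Subtracting the first from the second: A + 6C = -33.
Subtracting the second from the third: A + 18C = -93.
Solving: C = -5, A = -3, then B = 3.
Hence s_{18} = -3·18 + 3 + (-5)·387420489 = -1937102496.

-1937102496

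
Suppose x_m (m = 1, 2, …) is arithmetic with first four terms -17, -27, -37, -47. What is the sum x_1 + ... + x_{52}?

Common difference d = -10.
x_m = -17 + (m - 1)·(-10).
x_{52} = -527; S = 52·(-17 + (-527))/2 = -14144.

-14144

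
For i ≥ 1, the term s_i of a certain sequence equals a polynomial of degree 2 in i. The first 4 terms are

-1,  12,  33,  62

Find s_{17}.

1st diffs: 13, 21, 29.
2nd diffs: 8, 8 (constant).
Newton forward-difference form: s_i = -1 + 13·C(i-1,1) + 8·C(i-1,2).
At i = 17: i-1 = 16, so s_{17} = -1 + 208 + 960 = 1167.

1167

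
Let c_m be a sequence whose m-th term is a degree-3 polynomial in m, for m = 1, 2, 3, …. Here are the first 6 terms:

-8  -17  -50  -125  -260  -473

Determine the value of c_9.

1st diffs: -9, -33, -75, -135, -213.
2nd diffs: -24, -42, -60, -78.
3rd diffs: -18, -18, -18 (constant).
So c_m = -3m^3 + 6m^2 - 6m - 5.
Evaluating at m = 9 gives c_9 = -1760.

-1760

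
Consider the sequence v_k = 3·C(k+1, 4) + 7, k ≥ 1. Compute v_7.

217

C(8, 4) = 70, so v_7 = 217.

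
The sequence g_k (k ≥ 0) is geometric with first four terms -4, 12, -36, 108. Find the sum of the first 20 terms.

Common ratio r = -3.
g_k = (-4)·(-3)^(k-0).
S = (-4)·((-3)^20 - 1)/(-3 - 1) = (-4)·(3486784401 - 1)/(-4) = 3486784400.

3486784400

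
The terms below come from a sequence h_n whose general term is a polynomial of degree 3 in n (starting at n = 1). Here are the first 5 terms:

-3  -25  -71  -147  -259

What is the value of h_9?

-1187

1st diffs: -22, -46, -76, -112.
2nd diffs: -24, -30, -36.
3rd diffs: -6, -6 (constant).
Newton forward-difference form: h_n = -3 + (-22)·C(n-1,1) + (-24)·C(n-1,2) + (-6)·C(n-1,3).
At n = 9: n-1 = 8, so h_9 = -3 - 176 - 672 - 336 = -1187.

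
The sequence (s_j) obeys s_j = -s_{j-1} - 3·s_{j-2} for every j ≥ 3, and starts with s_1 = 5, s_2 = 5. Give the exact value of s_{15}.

Applying the relation repeatedly:
s_3 = -20, s_4 = 5, s_5 = 55, …, s_{12} = 1730, s_{13} = -4595, s_{14} = -595, s_{15} = 14380.

14380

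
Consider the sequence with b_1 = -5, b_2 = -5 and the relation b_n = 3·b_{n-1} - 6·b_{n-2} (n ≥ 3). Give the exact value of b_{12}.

Compute successive terms:
b_3 = 15, b_4 = 75, b_5 = 135, b_6 = -45, b_7 = -945, b_8 = -2565, b_9 = -2025, b_{10} = 9315, b_{11} = 40095, b_{12} = 64395.

64395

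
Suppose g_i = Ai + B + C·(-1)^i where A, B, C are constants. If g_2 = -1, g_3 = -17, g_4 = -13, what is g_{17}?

The three given values yield: 2A + B + C = -1; 3A + B - C = -17; 4A + B + C = -13.
Subtracting the first from the second: A - 2C = -16.
Subtracting the second from the third: A + 2C = 4.
Solving: C = 5, A = -6, then B = 6.
Therefore g_{17} = -102 + 6 + 5·(-1) = -101.

-101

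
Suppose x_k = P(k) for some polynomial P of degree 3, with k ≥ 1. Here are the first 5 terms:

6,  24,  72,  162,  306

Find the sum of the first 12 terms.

1st diffs: 18, 48, 90, 144.
2nd diffs: 30, 42, 54.
3rd diffs: 12, 12 (constant).
So x_k = 2k^3 + 3k^2 - 5k + 6.
Continuing: …, 516, 804, 1182, 1662, …, x_{12} = 3834.
Summing k = 1..12 (12 terms) gives 13800.

13800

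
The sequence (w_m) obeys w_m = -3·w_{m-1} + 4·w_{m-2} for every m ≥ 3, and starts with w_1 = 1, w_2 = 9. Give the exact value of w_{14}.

Iterate the recurrence:
w_3 = -23; w_4 = 105; w_5 = -407; …; w_{11} = -1677719; w_{12} = 6710889; w_{13} = -26843543; w_{14} = 107374185.
(Characteristic roots are 1 and -4.)

107374185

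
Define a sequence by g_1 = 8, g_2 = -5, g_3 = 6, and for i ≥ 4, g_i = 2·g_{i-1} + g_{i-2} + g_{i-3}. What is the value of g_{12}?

Applying the relation repeatedly:
g_4 = 15  g_5 = 31  g_6 = 83  g_7 = 212  g_8 = 538  g_9 = 1371  g_{10} = 3492  g_{11} = 8893  g_{12} = 22649.

22649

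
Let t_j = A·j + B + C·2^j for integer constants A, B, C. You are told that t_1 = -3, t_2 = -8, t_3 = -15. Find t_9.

Plug in j = 1, 2, 3: A + B + 2C = -3; 2A + B + 4C = -8; 3A + B + 8C = -15.
Subtracting the first from the second: A + 2C = -5.
Subtracting the second from the third: A + 4C = -7.
Solving: C = -1, A = -3, then B = 2.
Therefore t_9 = -27 + 2 + (-1)·512 = -537.

-537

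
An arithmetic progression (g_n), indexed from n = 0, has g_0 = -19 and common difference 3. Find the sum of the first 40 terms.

g_n = -19 + (n - 0)·3.
g_{39} = 98; S = 40·(-19 + 98)/2 = 1580.

1580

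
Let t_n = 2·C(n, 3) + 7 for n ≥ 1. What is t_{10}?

C(10, 3) = 120, so t_{10} = 247.

247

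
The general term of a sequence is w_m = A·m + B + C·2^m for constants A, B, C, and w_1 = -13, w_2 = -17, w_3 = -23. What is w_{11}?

-2079

The three given values yield: A + B + 2C = -13; 2A + B + 4C = -17; 3A + B + 8C = -23.
Subtracting the first from the second: A + 2C = -4.
Subtracting the second from the third: A + 4C = -6.
Solving: C = -1, A = -2, then B = -9.
Therefore w_{11} = -22 + (-9) + (-1)·2048 = -2079.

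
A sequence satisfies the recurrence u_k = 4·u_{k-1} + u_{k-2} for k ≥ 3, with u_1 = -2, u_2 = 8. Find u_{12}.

Compute successive terms:
u_3 = 30  u_4 = 128  u_5 = 542  u_6 = 2296  u_7 = 9726  u_8 = 41200  u_9 = 174526  u_{10} = 739304  u_{11} = 3131742  u_{12} = 13266272.

13266272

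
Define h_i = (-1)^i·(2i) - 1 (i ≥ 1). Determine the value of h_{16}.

31

(-1)^16 = 1; 2i at i=16 is 32; so h_{16} = 31.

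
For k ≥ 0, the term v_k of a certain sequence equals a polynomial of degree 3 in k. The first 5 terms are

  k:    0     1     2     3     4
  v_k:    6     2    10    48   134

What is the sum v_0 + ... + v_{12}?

16068

1st diffs: -4, 8, 38, 86.
2nd diffs: 12, 30, 48.
3rd diffs: 18, 18 (constant).
Newton forward-difference form: v_k = 6 + (-4)·C(k,1) + 12·C(k,2) + 18·C(k,3).
Continuing: …, 286, 522, 860, 1318, …, v_{12} = 4710.
Summing k = 0..12 (13 terms) gives 16068.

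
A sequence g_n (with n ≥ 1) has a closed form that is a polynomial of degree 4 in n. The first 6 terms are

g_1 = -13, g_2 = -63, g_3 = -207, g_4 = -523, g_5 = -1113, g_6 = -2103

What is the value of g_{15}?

1st diffs: -50, -144, -316, -590, -990.
2nd diffs: -94, -172, -274, -400.
3rd diffs: -78, -102, -126.
4th diffs: -24, -24 (constant).
Newton forward-difference form: g_n = -13 + (-50)·C(n-1,1) + (-94)·C(n-1,2) + (-78)·C(n-1,3) + (-24)·C(n-1,4).
At n = 15: n-1 = 14, so g_{15} = -13 - 700 - 8554 - 28392 - 24024 = -61683.

-61683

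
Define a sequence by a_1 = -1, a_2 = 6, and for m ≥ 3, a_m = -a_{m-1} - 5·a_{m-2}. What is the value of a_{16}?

Iterate the recurrence:
a_3 = -1;  a_4 = -29;  a_5 = 34;  …;  a_{13} = 30799;  a_{14} = -78954;  a_{15} = -75041;  a_{16} = 469811.

469811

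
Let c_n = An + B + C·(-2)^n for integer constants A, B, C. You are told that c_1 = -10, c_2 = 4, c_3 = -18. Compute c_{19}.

Plug in n = 1, 2, 3: A + B - 2C = -10; 2A + B + 4C = 4; 3A + B - 8C = -18.
Subtracting the first from the second: A + 6C = 14.
Subtracting the second from the third: A - 12C = -22.
Solving: C = 2, A = 2, then B = -8.
So c_n = 2·n + (-8) + 2·(-2)^n; at n=19 this is -1048546.

-1048546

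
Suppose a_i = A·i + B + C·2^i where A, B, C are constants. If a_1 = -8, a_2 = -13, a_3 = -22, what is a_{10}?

The three given values yield: A + B + 2C = -8; 2A + B + 4C = -13; 3A + B + 8C = -22.
Subtracting the first from the second: A + 2C = -5.
Subtracting the second from the third: A + 4C = -9.
Solving: C = -2, A = -1, then B = -3.
Hence a_{10} = -1·10 + (-3) + (-2)·1024 = -2061.

-2061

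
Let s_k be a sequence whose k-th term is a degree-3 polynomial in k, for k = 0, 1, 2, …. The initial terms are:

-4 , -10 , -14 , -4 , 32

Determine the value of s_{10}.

1st diffs: -6, -4, 10, 36.
2nd diffs: 2, 14, 26.
3rd diffs: 12, 12 (constant).
So s_k = 2k^3 - 5k^2 - 3k - 4.
Evaluating at k = 10 gives s_{10} = 1466.

1466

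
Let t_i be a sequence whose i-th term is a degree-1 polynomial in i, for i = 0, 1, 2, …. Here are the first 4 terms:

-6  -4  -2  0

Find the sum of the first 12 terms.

60

1st diffs: 2, 2, 2 (constant).
So t_i = 2i - 6.
Continuing: …, 2, 4, 6, 8, …, t_{11} = 16.
Summing i = 0..11 (12 terms) gives 60.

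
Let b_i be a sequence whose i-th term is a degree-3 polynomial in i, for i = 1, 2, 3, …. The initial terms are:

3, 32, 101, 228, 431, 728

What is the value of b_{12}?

1st diffs: 29, 69, 127, 203, 297.
2nd diffs: 40, 58, 76, 94.
3rd diffs: 18, 18, 18 (constant).
Newton forward-difference form: b_i = 3 + 29·C(i-1,1) + 40·C(i-1,2) + 18·C(i-1,3).
At i = 12: i-1 = 11, so b_{12} = 3 + 319 + 2200 + 2970 = 5492.

5492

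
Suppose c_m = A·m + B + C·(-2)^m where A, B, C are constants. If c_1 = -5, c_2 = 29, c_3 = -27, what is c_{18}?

Plug in m = 1, 2, 3: A + B - 2C = -5; 2A + B + 4C = 29; 3A + B - 8C = -27.
Subtracting the first from the second: A + 6C = 34.
Subtracting the second from the third: A - 12C = -56.
Solving: C = 5, A = 4, then B = 1.
So c_m = 4·m + 1 + 5·(-2)^m; at m=18 this is 1310793.

1310793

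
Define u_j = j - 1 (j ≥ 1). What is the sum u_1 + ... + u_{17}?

Over j = 1..17: Σj = 153.
Total = (1)·153 + (-1)·17 = 136.

136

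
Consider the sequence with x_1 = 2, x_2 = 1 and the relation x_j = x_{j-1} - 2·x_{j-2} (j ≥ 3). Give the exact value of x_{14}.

Step forward from the initial values:
x_3 = -3, x_4 = -5, x_5 = 1, …, x_{11} = 57, x_{12} = 67, x_{13} = -47, x_{14} = -181.

-181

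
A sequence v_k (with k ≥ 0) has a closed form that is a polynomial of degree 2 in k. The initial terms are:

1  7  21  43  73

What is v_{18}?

1st diffs: 6, 14, 22, 30.
2nd diffs: 8, 8, 8 (constant).
So v_k = 4k^2 + 2k + 1.
Evaluating at k = 18 gives v_{18} = 1333.

1333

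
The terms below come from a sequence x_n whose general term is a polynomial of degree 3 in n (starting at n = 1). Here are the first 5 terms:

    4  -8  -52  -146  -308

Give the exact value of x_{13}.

1st diffs: -12, -44, -94, -162.
2nd diffs: -32, -50, -68.
3rd diffs: -18, -18 (constant).
Newton forward-difference form: x_n = 4 + (-12)·C(n-1,1) + (-32)·C(n-1,2) + (-18)·C(n-1,3).
At n = 13: n-1 = 12, so x_{13} = 4 - 144 - 2112 - 3960 = -6212.

-6212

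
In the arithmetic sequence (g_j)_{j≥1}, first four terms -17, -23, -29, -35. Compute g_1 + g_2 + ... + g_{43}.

-6149

Common difference d = -6.
g_j = -17 + (j - 1)·(-6).
g_{43} = -269; S = 43·(-17 + (-269))/2 = -6149.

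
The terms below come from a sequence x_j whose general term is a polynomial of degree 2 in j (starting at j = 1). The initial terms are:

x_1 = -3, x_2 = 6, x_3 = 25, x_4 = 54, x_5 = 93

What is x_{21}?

2077

1st diffs: 9, 19, 29, 39.
2nd diffs: 10, 10, 10 (constant).
Newton forward-difference form: x_j = -3 + 9·C(j-1,1) + 10·C(j-1,2).
At j = 21: j-1 = 20, so x_{21} = -3 + 180 + 1900 = 2077.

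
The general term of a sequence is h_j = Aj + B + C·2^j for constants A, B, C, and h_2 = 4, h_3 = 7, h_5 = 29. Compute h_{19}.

524271

Write the equations: 2A + B + 4C = 4; 3A + B + 8C = 7; 5A + B + 32C = 29.
Subtracting the first from the second: A + 4C = 3.
Subtracting the second from the third: 2A + 24C = 22.
Solving: C = 1, A = -1, then B = 2.
Hence h_{19} = -1·19 + 2 + 1·524288 = 524271.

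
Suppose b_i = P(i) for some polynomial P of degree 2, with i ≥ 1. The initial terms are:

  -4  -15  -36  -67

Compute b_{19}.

1st diffs: -11, -21, -31.
2nd diffs: -10, -10 (constant).
Newton forward-difference form: b_i = -4 + (-11)·C(i-1,1) + (-10)·C(i-1,2).
At i = 19: i-1 = 18, so b_{19} = -4 - 198 - 1530 = -1732.

-1732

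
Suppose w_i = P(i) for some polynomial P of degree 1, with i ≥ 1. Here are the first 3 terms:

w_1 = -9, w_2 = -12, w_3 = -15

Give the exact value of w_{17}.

-57

1st diffs: -3, -3 (constant).
So w_i = -3i - 6.
Evaluating at i = 17 gives w_{17} = -57.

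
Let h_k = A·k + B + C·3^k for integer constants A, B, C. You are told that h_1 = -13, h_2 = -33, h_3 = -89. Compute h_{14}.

-14348937

Plug in k = 1, 2, 3: A + B + 3C = -13; 2A + B + 9C = -33; 3A + B + 27C = -89.
Subtracting the first from the second: A + 6C = -20.
Subtracting the second from the third: A + 18C = -56.
Solving: C = -3, A = -2, then B = -2.
Hence h_{14} = -2·14 + (-2) + (-3)·4782969 = -14348937.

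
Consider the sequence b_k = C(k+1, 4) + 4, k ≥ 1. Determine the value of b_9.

214

C(10, 4) = 210, so b_9 = 214.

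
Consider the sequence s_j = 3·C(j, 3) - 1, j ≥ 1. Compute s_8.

C(8, 3) = 56, so s_8 = 167.

167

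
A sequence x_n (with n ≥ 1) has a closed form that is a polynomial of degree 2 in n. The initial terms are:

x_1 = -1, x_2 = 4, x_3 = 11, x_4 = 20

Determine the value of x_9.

95

1st diffs: 5, 7, 9.
2nd diffs: 2, 2 (constant).
Newton forward-difference form: x_n = -1 + 5·C(n-1,1) + 2·C(n-1,2).
At n = 9: n-1 = 8, so x_9 = -1 + 40 + 56 = 95.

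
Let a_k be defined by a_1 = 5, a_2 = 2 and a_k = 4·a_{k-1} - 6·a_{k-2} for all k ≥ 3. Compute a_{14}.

-723328

Step forward from the initial values:
a_3 = -22;  a_4 = -100;  a_5 = -268;  …;  a_{11} = 44192;  a_{12} = 33728;  a_{13} = -130240;  a_{14} = -723328.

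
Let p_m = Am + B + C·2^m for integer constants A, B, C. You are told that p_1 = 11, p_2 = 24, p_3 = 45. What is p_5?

151

The three given values yield: A + B + 2C = 11; 2A + B + 4C = 24; 3A + B + 8C = 45.
Subtracting the first from the second: A + 2C = 13.
Subtracting the second from the third: A + 4C = 21.
Solving: C = 4, A = 5, then B = -2.
Hence p_5 = 5·5 + (-2) + 4·32 = 151.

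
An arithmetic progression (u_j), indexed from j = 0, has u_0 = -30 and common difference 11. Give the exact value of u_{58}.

u_j = -30 + (j - 0)·11.
u_{58} = -30 + 58·11 = 608.

608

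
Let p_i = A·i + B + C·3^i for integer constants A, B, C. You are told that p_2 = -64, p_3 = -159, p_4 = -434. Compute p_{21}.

The three given values yield: 2A + B + 9C = -64; 3A + B + 27C = -159; 4A + B + 81C = -434.
Subtracting the first from the second: A + 18C = -95.
Subtracting the second from the third: A + 54C = -275.
Solving: C = -5, A = -5, then B = -9.
Therefore p_{21} = -105 + (-9) + (-5)·10460353203 = -52301766129.

-52301766129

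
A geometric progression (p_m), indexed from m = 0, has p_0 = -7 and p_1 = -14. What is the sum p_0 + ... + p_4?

Common ratio r = 2.
p_m = (-7)·2^(m-0).
S = (-7)·(2^5 - 1)/(2 - 1) = (-7)·(32 - 1)/(1) = -217.

-217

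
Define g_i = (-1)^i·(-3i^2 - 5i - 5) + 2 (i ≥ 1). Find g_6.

-141

(-1)^6 = 1; -3i^2 - 5i - 5 at i=6 is -143; so g_6 = -141.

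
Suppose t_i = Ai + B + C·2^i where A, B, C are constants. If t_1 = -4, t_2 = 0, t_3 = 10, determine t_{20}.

3145680

The three given values yield: A + B + 2C = -4; 2A + B + 4C = 0; 3A + B + 8C = 10.
Subtracting the first from the second: A + 2C = 4.
Subtracting the second from the third: A + 4C = 10.
Solving: C = 3, A = -2, then B = -8.
So t_i = -2·i + (-8) + 3·2^i; at i=20 this is 3145680.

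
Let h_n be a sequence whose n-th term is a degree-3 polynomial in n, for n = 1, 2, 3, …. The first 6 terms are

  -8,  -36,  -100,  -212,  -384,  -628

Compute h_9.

-1912

1st diffs: -28, -64, -112, -172, -244.
2nd diffs: -36, -48, -60, -72.
3rd diffs: -12, -12, -12 (constant).
Newton forward-difference form: h_n = -8 + (-28)·C(n-1,1) + (-36)·C(n-1,2) + (-12)·C(n-1,3).
At n = 9: n-1 = 8, so h_9 = -8 - 224 - 1008 - 672 = -1912.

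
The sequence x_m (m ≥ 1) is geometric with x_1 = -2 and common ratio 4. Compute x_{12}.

-8388608

x_m = (-2)·4^(m-1).
x_{12} = (-2)·4^11 = -8388608.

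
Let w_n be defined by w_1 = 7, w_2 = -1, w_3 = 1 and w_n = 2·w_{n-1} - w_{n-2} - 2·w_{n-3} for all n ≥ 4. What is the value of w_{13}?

-581

w_4 = -11  w_5 = -21  w_6 = -33  w_7 = -23  w_8 = 29  w_9 = 147  w_{10} = 311  w_{11} = 417  w_{12} = 229  w_{13} = -581.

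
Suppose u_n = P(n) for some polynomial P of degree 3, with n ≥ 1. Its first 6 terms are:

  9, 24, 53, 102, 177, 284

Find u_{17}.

1st diffs: 15, 29, 49, 75, 107.
2nd diffs: 14, 20, 26, 32.
3rd diffs: 6, 6, 6 (constant).
So u_n = n^3 + n^2 + 5n + 2.
Evaluating at n = 17 gives u_{17} = 5289.

5289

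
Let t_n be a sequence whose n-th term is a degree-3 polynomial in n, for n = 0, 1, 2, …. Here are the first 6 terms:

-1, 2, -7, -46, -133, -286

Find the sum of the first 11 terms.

-7766

1st diffs: 3, -9, -39, -87, -153.
2nd diffs: -12, -30, -48, -66.
3rd diffs: -18, -18, -18 (constant).
Newton forward-difference form: t_n = -1 + 3·C(n,1) + (-12)·C(n,2) + (-18)·C(n,3).
Continuing: …, -523, -862, -1321, -1918, …, t_{10} = -2671.
Summing n = 0..10 (11 terms) gives -7766.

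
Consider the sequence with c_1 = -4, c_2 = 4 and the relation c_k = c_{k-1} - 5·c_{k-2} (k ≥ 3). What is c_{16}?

300164

Applying the relation repeatedly:
c_3 = 24, c_4 = 4, c_5 = -116, …, c_{13} = 38524, c_{14} = -123196, c_{15} = -315816, c_{16} = 300164.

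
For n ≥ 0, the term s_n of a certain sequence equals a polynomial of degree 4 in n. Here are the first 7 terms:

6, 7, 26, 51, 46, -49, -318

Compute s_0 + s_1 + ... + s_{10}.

1st diffs: 1, 19, 25, -5, -95, -269.
2nd diffs: 18, 6, -30, -90, -174.
3rd diffs: -12, -36, -60, -84.
4th diffs: -24, -24, -24 (constant).
Newton forward-difference form: s_n = 6 + 1·C(n,1) + 18·C(n,2) + (-12)·C(n,3) + (-24)·C(n,4).
Continuing: -869, -1834, -3369, -5654.
Summing n = 0..10 (11 terms) gives -11957.

-11957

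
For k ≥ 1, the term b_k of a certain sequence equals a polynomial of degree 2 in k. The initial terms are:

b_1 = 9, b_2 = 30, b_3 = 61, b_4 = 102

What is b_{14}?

1062

1st diffs: 21, 31, 41.
2nd diffs: 10, 10 (constant).
Newton forward-difference form: b_k = 9 + 21·C(k-1,1) + 10·C(k-1,2).
At k = 14: k-1 = 13, so b_{14} = 9 + 273 + 780 = 1062.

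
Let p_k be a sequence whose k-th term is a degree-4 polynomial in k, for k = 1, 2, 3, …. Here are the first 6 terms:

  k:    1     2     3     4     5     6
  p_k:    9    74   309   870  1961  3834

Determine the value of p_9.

1st diffs: 65, 235, 561, 1091, 1873.
2nd diffs: 170, 326, 530, 782.
3rd diffs: 156, 204, 252.
4th diffs: 48, 48 (constant).
So p_k = 2k^4 + 6k^3 - k^2 - 4k + 6.
Evaluating at k = 9 gives p_9 = 17385.

17385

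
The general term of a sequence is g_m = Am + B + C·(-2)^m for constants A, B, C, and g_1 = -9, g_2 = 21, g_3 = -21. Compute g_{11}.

-8133

Plug in m = 1, 2, 3: A + B - 2C = -9; 2A + B + 4C = 21; 3A + B - 8C = -21.
Subtracting the first from the second: A + 6C = 30.
Subtracting the second from the third: A - 12C = -42.
Solving: C = 4, A = 6, then B = -7.
Hence g_{11} = 6·11 + (-7) + 4·(-2048) = -8133.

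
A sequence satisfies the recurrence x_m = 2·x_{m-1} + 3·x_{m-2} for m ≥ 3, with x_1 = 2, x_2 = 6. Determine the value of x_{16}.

28697814

Compute successive terms:
x_3 = 18; x_4 = 54; x_5 = 162; …; x_{13} = 1062882; x_{14} = 3188646; x_{15} = 9565938; x_{16} = 28697814.
(Characteristic roots are 3 and -1.)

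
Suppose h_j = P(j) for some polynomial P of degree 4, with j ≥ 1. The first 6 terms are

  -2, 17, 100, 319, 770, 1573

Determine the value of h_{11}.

1st diffs: 19, 83, 219, 451, 803.
2nd diffs: 64, 136, 232, 352.
3rd diffs: 72, 96, 120.
4th diffs: 24, 24 (constant).
So h_j = j^4 + 2j^3 - 5j^2 + 5j - 5.
Evaluating at j = 11 gives h_{11} = 16748.

16748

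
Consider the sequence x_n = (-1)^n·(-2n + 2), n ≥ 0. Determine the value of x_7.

(-1)^7 = -1; -2n + 2 at n=7 is -12; so x_7 = 12.

12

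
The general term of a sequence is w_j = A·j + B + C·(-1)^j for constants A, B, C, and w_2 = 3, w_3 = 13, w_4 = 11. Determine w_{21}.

Plug in j = 2, 3, 4: 2A + B + C = 3; 3A + B - C = 13; 4A + B + C = 11.
Subtracting the first from the second: A - 2C = 10.
Subtracting the second from the third: A + 2C = -2.
Solving: C = -3, A = 4, then B = -2.
So w_j = 4·j + (-2) + (-3)·(-1)^j; at j=21 this is 85.

85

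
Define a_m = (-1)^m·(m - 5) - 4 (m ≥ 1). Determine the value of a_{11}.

(-1)^11 = -1; m - 5 at m=11 is 6; so a_{11} = -10.

-10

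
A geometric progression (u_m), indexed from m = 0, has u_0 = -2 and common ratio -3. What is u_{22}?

-62762119218

u_m = (-2)·(-3)^(m-0).
u_{22} = (-2)·(-3)^22 = -62762119218.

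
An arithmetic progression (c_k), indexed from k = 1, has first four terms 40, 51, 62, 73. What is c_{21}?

Common difference d = 11.
c_k = 40 + (k - 1)·11.
c_{21} = 40 + 20·11 = 260.

260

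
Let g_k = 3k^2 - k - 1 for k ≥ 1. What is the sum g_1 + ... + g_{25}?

Over k = 1..25: Σk = 325, Σk² = 5525.
Total = (3)·5525 + (-1)·325 + (-1)·25 = 16225.

16225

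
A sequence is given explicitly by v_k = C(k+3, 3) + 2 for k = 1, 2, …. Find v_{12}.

457

C(15, 3) = 455, so v_{12} = 457.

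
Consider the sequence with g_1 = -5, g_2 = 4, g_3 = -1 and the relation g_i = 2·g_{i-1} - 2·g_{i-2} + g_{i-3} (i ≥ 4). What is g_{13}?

-5

Compute successive terms:
g_4 = -15, g_5 = -24, g_6 = -19, g_7 = -5, g_8 = 4, g_9 = -1, g_{10} = -15, g_{11} = -24, g_{12} = -19, g_{13} = -5.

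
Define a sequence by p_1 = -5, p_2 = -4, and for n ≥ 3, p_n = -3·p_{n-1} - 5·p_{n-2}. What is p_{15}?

-665963

Iterate the recurrence:
p_3 = 37; p_4 = -91; p_5 = 88; …; p_{12} = -45241; p_{13} = 3163; p_{14} = 216716; p_{15} = -665963.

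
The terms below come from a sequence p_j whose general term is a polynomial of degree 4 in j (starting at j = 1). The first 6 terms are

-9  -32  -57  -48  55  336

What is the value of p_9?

3447

1st diffs: -23, -25, 9, 103, 281.
2nd diffs: -2, 34, 94, 178.
3rd diffs: 36, 60, 84.
4th diffs: 24, 24 (constant).
Newton forward-difference form: p_j = -9 + (-23)·C(j-1,1) + (-2)·C(j-1,2) + 36·C(j-1,3) + 24·C(j-1,4).
At j = 9: j-1 = 8, so p_9 = -9 - 184 - 56 + 2016 + 1680 = 3447.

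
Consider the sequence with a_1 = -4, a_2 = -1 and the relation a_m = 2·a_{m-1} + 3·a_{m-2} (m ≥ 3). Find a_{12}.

a_3 = -14;  a_4 = -31;  a_5 = -104;  a_6 = -301;  a_7 = -914;  a_8 = -2731;  a_9 = -8204;  a_{10} = -24601;  a_{11} = -73814;  a_{12} = -221431.
(Characteristic roots are 3 and -1.)

-221431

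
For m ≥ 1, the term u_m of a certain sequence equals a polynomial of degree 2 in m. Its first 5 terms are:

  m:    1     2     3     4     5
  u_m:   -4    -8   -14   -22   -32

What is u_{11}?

1st diffs: -4, -6, -8, -10.
2nd diffs: -2, -2, -2 (constant).
Newton forward-difference form: u_m = -4 + (-4)·C(m-1,1) + (-2)·C(m-1,2).
At m = 11: m-1 = 10, so u_{11} = -4 - 40 - 90 = -134.

-134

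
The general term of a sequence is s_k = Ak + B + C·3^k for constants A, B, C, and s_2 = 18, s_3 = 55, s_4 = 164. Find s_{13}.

The three given values yield: 2A + B + 9C = 18; 3A + B + 27C = 55; 4A + B + 81C = 164.
Subtracting the first from the second: A + 18C = 37.
Subtracting the second from the third: A + 54C = 109.
Solving: C = 2, A = 1, then B = -2.
So s_k = 1·k + (-2) + 2·3^k; at k=13 this is 3188657.

3188657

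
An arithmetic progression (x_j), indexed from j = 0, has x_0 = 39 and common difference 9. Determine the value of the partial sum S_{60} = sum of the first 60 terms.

x_j = 39 + (j - 0)·9.
x_{59} = 570; S = 60·(39 + 570)/2 = 18270.

18270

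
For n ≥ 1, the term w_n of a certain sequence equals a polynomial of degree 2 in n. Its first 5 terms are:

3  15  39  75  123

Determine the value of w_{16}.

1st diffs: 12, 24, 36, 48.
2nd diffs: 12, 12, 12 (constant).
So w_n = 6n^2 - 6n + 3.
Evaluating at n = 16 gives w_{16} = 1443.

1443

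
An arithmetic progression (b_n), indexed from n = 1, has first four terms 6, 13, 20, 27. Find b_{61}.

Common difference d = 7.
b_n = 6 + (n - 1)·7.
b_{61} = 6 + 60·7 = 426.

426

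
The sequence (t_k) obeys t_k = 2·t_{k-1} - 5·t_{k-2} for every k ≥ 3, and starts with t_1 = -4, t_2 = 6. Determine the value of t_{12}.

-39086

Compute successive terms:
t_3 = 32, t_4 = 34, t_5 = -92, t_6 = -354, t_7 = -248, t_8 = 1274, t_9 = 3788, t_{10} = 1206, t_{11} = -16528, t_{12} = -39086.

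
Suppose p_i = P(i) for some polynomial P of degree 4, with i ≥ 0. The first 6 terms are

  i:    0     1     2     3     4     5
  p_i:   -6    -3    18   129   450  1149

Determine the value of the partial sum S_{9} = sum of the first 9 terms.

1st diffs: 3, 21, 111, 321, 699.
2nd diffs: 18, 90, 210, 378.
3rd diffs: 72, 120, 168.
4th diffs: 48, 48 (constant).
Newton forward-difference form: p_i = -6 + 3·C(i,1) + 18·C(i,2) + 72·C(i,3) + 48·C(i,4).
Continuing: 2442, 4593, 7914.
Summing i = 0..8 (9 terms) gives 16686.

16686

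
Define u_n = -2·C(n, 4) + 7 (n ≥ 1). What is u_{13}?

-1423

C(13, 4) = 715, so u_{13} = -1423.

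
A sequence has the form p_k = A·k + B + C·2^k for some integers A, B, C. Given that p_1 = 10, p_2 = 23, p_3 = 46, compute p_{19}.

2621494

Write the equations: A + B + 2C = 10; 2A + B + 4C = 23; 3A + B + 8C = 46.
Subtracting the first from the second: A + 2C = 13.
Subtracting the second from the third: A + 4C = 23.
Solving: C = 5, A = 3, then B = -3.
So p_k = 3·k + (-3) + 5·2^k; at k=19 this is 2621494.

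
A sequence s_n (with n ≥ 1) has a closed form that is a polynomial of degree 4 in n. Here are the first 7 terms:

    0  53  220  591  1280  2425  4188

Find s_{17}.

1st diffs: 53, 167, 371, 689, 1145, 1763.
2nd diffs: 114, 204, 318, 456, 618.
3rd diffs: 90, 114, 138, 162.
4th diffs: 24, 24, 24 (constant).
So s_n = n^4 + 5n^3 + 2n^2 - 3n - 5.
Evaluating at n = 17 gives s_{17} = 108608.

108608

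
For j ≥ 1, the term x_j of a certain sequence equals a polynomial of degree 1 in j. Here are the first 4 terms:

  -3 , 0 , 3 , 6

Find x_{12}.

30

1st diffs: 3, 3, 3 (constant).
So x_j = 3j - 6.
Evaluating at j = 12 gives x_{12} = 30.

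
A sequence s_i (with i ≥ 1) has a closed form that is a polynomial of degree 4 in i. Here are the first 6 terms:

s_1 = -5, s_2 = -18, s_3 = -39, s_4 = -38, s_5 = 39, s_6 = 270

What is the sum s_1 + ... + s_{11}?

18898

1st diffs: -13, -21, 1, 77, 231.
2nd diffs: -8, 22, 76, 154.
3rd diffs: 30, 54, 78.
4th diffs: 24, 24 (constant).
Newton forward-difference form: s_i = -5 + (-13)·C(i-1,1) + (-8)·C(i-1,2) + 30·C(i-1,3) + 24·C(i-1,4).
Continuing: …, 757, 1626, 3027, 5134, …, s_{11} = 8145.
Summing i = 1..11 (11 terms) gives 18898.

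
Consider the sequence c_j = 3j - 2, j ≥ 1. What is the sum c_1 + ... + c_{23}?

782

Over j = 1..23: Σj = 276.
Total = (3)·276 + (-2)·23 = 782.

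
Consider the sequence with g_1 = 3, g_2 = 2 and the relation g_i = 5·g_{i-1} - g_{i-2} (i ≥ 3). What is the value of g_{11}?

Step forward from the initial values:
g_3 = 7  g_4 = 33  g_5 = 158  g_6 = 757  g_7 = 3627  g_8 = 17378  g_9 = 83263  g_{10} = 398937  g_{11} = 1911422.

1911422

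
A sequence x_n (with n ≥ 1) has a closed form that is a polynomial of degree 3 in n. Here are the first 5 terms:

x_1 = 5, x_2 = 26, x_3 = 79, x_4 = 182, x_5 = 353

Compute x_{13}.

1st diffs: 21, 53, 103, 171.
2nd diffs: 32, 50, 68.
3rd diffs: 18, 18 (constant).
Newton forward-difference form: x_n = 5 + 21·C(n-1,1) + 32·C(n-1,2) + 18·C(n-1,3).
At n = 13: n-1 = 12, so x_{13} = 5 + 252 + 2112 + 3960 = 6329.

6329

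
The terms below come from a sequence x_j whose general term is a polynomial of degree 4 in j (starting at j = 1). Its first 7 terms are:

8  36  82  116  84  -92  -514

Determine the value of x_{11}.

1st diffs: 28, 46, 34, -32, -176, -422.
2nd diffs: 18, -12, -66, -144, -246.
3rd diffs: -30, -54, -78, -102.
4th diffs: -24, -24, -24 (constant).
So x_j = -j^4 + 5j^3 + 4j^2 - 4j + 4.
Evaluating at j = 11 gives x_{11} = -7542.

-7542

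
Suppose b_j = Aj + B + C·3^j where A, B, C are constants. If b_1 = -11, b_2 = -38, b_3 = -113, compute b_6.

Write the equations: A + B + 3C = -11; 2A + B + 9C = -38; 3A + B + 27C = -113.
Subtracting the first from the second: A + 6C = -27.
Subtracting the second from the third: A + 18C = -75.
Solving: C = -4, A = -3, then B = 4.
Hence b_6 = -3·6 + 4 + (-4)·729 = -2930.

-2930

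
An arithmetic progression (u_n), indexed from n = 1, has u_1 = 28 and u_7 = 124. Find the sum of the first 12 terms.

1392

Common difference d = (124 - 28) / (7 - 1) = 16.
u_n = 28 + (n - 1)·16.
u_{12} = 204; S = 12·(28 + 204)/2 = 1392.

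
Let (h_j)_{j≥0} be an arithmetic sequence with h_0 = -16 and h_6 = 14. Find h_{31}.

Common difference d = (14 - (-16)) / (6 - 0) = 5.
h_j = -16 + (j - 0)·5.
h_{31} = -16 + 31·5 = 139.

139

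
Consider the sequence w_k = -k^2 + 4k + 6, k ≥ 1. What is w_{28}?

-666

w_{28} = -1·28^2 + 4·28 + 6 = -666.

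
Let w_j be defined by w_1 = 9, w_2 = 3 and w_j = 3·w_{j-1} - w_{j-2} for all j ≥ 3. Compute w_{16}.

-364179

w_3 = 0, w_4 = -3, w_5 = -9, …, w_{13} = -20295, w_{14} = -53133, w_{15} = -139104, w_{16} = -364179.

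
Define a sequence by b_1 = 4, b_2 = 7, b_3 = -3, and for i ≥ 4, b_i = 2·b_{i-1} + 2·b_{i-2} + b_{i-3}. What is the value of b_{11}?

Applying the relation repeatedly:
b_4 = 12, b_5 = 25, b_6 = 71, b_7 = 204, b_8 = 575, b_9 = 1629, b_{10} = 4612, b_{11} = 13057.

13057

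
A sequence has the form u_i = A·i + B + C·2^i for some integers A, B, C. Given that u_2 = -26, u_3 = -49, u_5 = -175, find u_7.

-661

Plug in i = 2, 3, 5: 2A + B + 4C = -26; 3A + B + 8C = -49; 5A + B + 32C = -175.
Subtracting the first from the second: A + 4C = -23.
Subtracting the second from the third: 2A + 24C = -126.
Solving: C = -5, A = -3, then B = 0.
So u_i = -3·i + 0 + (-5)·2^i; at i=7 this is -661.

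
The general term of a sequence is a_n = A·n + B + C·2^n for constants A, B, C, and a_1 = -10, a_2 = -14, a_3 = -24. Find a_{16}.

The three given values yield: A + B + 2C = -10; 2A + B + 4C = -14; 3A + B + 8C = -24.
Subtracting the first from the second: A + 2C = -4.
Subtracting the second from the third: A + 4C = -10.
Solving: C = -3, A = 2, then B = -6.
Therefore a_{16} = 32 + (-6) + (-3)·65536 = -196582.

-196582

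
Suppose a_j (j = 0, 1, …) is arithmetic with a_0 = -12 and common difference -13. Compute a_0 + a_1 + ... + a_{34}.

a_j = -12 + (j - 0)·(-13).
a_{34} = -454; S = 35·(-12 + (-454))/2 = -8155.

-8155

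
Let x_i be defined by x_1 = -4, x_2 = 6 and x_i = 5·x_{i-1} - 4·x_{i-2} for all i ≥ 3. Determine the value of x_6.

3406

Compute successive terms:
x_3 = 46; x_4 = 206; x_5 = 846; x_6 = 3406.
(Characteristic roots are 4 and 1.)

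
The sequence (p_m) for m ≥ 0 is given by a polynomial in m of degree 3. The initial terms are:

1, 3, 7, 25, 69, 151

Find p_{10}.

1st diffs: 2, 4, 18, 44, 82.
2nd diffs: 2, 14, 26, 38.
3rd diffs: 12, 12, 12 (constant).
Newton forward-difference form: p_m = 1 + 2·C(m,1) + 2·C(m,2) + 12·C(m,3).
At m = 10: m = 10, so p_{10} = 1 + 20 + 90 + 1440 = 1551.

1551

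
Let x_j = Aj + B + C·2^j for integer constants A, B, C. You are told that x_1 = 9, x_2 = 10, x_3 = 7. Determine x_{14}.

-32690

The three given values yield: A + B + 2C = 9; 2A + B + 4C = 10; 3A + B + 8C = 7.
Subtracting the first from the second: A + 2C = 1.
Subtracting the second from the third: A + 4C = -3.
Solving: C = -2, A = 5, then B = 8.
Hence x_{14} = 5·14 + 8 + (-2)·16384 = -32690.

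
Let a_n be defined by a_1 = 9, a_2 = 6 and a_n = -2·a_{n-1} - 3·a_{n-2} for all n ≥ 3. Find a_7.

Applying the relation repeatedly:
a_3 = -39; a_4 = 60; a_5 = -3; a_6 = -174; a_7 = 357.

357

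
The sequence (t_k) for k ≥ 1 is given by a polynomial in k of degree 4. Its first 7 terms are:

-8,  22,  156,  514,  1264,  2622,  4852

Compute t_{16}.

131482

1st diffs: 30, 134, 358, 750, 1358, 2230.
2nd diffs: 104, 224, 392, 608, 872.
3rd diffs: 120, 168, 216, 264.
4th diffs: 48, 48, 48 (constant).
So t_k = 2k^4 + 2k^2 - 6k - 6.
Evaluating at k = 16 gives t_{16} = 131482.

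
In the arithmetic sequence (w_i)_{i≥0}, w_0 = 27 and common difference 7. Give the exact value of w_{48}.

363

w_i = 27 + (i - 0)·7.
w_{48} = 27 + 48·7 = 363.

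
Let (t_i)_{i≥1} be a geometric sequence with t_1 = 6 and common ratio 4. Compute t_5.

t_i = 6·4^(i-1).
t_5 = 6·4^4 = 1536.

1536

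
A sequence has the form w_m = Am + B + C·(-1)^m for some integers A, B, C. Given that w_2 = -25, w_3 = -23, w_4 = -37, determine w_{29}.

-179

Plug in m = 2, 3, 4: 2A + B + C = -25; 3A + B - C = -23; 4A + B + C = -37.
Subtracting the first from the second: A - 2C = 2.
Subtracting the second from the third: A + 2C = -14.
Solving: C = -4, A = -6, then B = -9.
Hence w_{29} = -6·29 + (-9) + (-4)·(-1) = -179.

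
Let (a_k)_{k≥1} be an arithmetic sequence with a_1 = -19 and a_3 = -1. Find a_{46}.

386

Common difference d = (-1 - (-19)) / (3 - 1) = 9.
a_k = -19 + (k - 1)·9.
a_{46} = -19 + 45·9 = 386.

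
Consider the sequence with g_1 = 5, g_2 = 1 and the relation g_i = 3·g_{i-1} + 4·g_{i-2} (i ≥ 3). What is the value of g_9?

78647

Compute successive terms:
g_3 = 23, g_4 = 73, g_5 = 311, g_6 = 1225, g_7 = 4919, g_8 = 19657, g_9 = 78647.
(Characteristic roots are 4 and -1.)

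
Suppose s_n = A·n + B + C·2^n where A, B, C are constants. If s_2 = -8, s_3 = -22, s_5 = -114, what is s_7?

-494

The three given values yield: 2A + B + 4C = -8; 3A + B + 8C = -22; 5A + B + 32C = -114.
Subtracting the first from the second: A + 4C = -14.
Subtracting the second from the third: 2A + 24C = -92.
Solving: C = -4, A = 2, then B = 4.
Hence s_7 = 2·7 + 4 + (-4)·128 = -494.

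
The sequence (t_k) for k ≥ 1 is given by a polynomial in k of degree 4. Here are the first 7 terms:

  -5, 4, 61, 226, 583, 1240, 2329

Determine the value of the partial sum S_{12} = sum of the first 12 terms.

1st diffs: 9, 57, 165, 357, 657, 1089.
2nd diffs: 48, 108, 192, 300, 432.
3rd diffs: 60, 84, 108, 132.
4th diffs: 24, 24, 24 (constant).
Newton forward-difference form: t_k = -5 + 9·C(k-1,1) + 48·C(k-1,2) + 60·C(k-1,3) + 24·C(k-1,4).
Continuing: …, 4006, 6451, 9868, 14485, …, t_{12} = 20554.
Summing k = 1..12 (12 terms) gives 59802.

59802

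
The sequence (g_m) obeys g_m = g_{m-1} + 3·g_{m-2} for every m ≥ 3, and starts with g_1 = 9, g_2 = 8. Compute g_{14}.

Applying the relation repeatedly:
g_3 = 35; g_4 = 59; g_5 = 164; …; g_{11} = 22988; g_{12} = 52757; g_{13} = 121721; g_{14} = 279992.

279992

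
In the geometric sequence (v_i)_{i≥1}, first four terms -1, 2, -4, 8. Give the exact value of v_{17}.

Common ratio r = -2.
v_i = (-1)·(-2)^(i-1).
v_{17} = (-1)·(-2)^16 = -65536.

-65536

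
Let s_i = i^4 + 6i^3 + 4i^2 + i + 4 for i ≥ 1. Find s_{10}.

s_{10} = 1·10^4 + 6·10^3 + 4·10^2 + 1·10 + 4 = 16414.

16414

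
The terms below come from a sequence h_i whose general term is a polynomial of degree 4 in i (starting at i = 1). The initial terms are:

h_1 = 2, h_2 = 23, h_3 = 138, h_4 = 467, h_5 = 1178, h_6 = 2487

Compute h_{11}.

28922

1st diffs: 21, 115, 329, 711, 1309.
2nd diffs: 94, 214, 382, 598.
3rd diffs: 120, 168, 216.
4th diffs: 48, 48 (constant).
Newton forward-difference form: h_i = 2 + 21·C(i-1,1) + 94·C(i-1,2) + 120·C(i-1,3) + 48·C(i-1,4).
At i = 11: i-1 = 10, so h_{11} = 2 + 210 + 4230 + 14400 + 10080 = 28922.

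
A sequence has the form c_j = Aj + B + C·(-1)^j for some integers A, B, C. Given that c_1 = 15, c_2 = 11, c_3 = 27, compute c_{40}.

239

At j = 1, 2, 3: A + B - C = 15; 2A + B + C = 11; 3A + B - C = 27.
Subtracting the first from the second: A + 2C = -4.
Subtracting the second from the third: A - 2C = 16.
Solving: C = -5, A = 6, then B = 4.
Therefore c_{40} = 240 + 4 + (-5)·1 = 239.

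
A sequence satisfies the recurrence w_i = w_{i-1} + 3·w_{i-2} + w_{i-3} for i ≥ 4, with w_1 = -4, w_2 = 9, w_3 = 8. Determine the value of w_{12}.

32071

Compute successive terms:
w_4 = 31, w_5 = 64, w_6 = 165, w_7 = 388, w_8 = 947, w_9 = 2276, w_{10} = 5505, w_{11} = 13280, w_{12} = 32071.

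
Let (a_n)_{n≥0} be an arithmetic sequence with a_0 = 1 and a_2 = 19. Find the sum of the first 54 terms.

Common difference d = (19 - 1) / (2 - 0) = 9.
a_n = 1 + (n - 0)·9.
a_{53} = 478; S = 54·(1 + 478)/2 = 12933.

12933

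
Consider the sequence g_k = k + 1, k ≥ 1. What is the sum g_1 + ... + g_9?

Over k = 1..9: Σk = 45.
Total = (1)·45 + (1)·9 = 54.

54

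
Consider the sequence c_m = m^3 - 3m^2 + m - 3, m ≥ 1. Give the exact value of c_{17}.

c_{17} = 1·17^3 - 3·17^2 + 1·17 - 3 = 4060.

4060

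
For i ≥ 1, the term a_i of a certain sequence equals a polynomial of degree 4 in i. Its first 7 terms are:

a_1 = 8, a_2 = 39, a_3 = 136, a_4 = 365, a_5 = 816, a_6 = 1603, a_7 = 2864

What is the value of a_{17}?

89064

1st diffs: 31, 97, 229, 451, 787, 1261.
2nd diffs: 66, 132, 222, 336, 474.
3rd diffs: 66, 90, 114, 138.
4th diffs: 24, 24, 24 (constant).
Newton forward-difference form: a_i = 8 + 31·C(i-1,1) + 66·C(i-1,2) + 66·C(i-1,3) + 24·C(i-1,4).
At i = 17: i-1 = 16, so a_{17} = 8 + 496 + 7920 + 36960 + 43680 = 89064.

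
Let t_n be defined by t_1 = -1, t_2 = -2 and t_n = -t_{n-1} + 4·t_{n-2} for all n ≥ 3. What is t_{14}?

-22102

Step forward from the initial values:
t_3 = -2  t_4 = -6  t_5 = -2  …  t_{11} = 1198  t_{12} = -3462  t_{13} = 8254  t_{14} = -22102.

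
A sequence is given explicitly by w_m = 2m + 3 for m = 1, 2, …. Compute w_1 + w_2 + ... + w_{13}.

221

Over m = 1..13: Σm = 91.
Total = (2)·91 + (3)·13 = 221.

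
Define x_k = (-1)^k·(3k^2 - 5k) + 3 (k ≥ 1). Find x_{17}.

-779

(-1)^17 = -1; 3k^2 - 5k at k=17 is 782; so x_{17} = -779.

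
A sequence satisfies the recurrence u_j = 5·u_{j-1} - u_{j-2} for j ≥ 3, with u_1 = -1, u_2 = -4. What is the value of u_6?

-2089

Iterate the recurrence:
u_3 = -19; u_4 = -91; u_5 = -436; u_6 = -2089.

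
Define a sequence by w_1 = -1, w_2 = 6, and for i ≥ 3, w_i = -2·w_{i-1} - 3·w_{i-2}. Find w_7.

27

Step forward from the initial values:
w_3 = -9  w_4 = 0  w_5 = 27  w_6 = -54  w_7 = 27.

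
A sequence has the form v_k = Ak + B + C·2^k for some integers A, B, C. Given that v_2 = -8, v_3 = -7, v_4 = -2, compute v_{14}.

16336

The three given values yield: 2A + B + 4C = -8; 3A + B + 8C = -7; 4A + B + 16C = -2.
Subtracting the first from the second: A + 4C = 1.
Subtracting the second from the third: A + 8C = 5.
Solving: C = 1, A = -3, then B = -6.
Hence v_{14} = -3·14 + (-6) + 1·16384 = 16336.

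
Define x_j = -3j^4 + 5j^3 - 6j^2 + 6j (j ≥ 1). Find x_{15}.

x_{15} = -3·15^4 + 5·15^3 - 6·15^2 + 6·15 = -136260.

-136260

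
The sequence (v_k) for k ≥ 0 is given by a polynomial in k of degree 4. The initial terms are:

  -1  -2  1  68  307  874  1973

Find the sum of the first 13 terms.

1st diffs: -1, 3, 67, 239, 567, 1099.
2nd diffs: 4, 64, 172, 328, 532.
3rd diffs: 60, 108, 156, 204.
4th diffs: 48, 48, 48 (constant).
Newton forward-difference form: v_k = -1 + (-1)·C(k,1) + 4·C(k,2) + 60·C(k,3) + 48·C(k,4).
Continuing: …, 3856, 6823, 11222, 17449, …, v_{12} = 37211.
Summing k = 0..12 (13 terms) gives 105729.

105729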